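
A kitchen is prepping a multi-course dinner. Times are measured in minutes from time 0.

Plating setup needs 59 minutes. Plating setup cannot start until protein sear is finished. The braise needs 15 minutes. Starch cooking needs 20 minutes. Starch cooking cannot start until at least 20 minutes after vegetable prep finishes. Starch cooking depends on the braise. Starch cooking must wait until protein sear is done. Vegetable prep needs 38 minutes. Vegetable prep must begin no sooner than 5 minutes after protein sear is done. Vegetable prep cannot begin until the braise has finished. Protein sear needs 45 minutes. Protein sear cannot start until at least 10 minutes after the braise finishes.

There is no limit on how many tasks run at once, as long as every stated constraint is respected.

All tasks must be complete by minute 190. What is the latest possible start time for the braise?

37

Nothing follows starch cooking; the deadline of minute 190 is its only limit. It must start by 190 − 20 = minute 170.
Vegetable prep has to be done before starch cooking (must start by minute 170, minus 20-minute gap → minute 150). That means finishing by minute 150, i.e. starting by 150 − 38 = minute 112.
Nothing follows plating setup; the deadline of minute 190 is its only limit. It must start by 190 − 59 = minute 131.
Protein sear must finish in time for vegetable prep (must start by minute 112, minus 5-minute gap → minute 107); starch cooking (must start by minute 170); plating setup (must start by minute 131). The tightest is minute 107, so protein sear must start by 107 − 45 = minute 62.
The braise feeds protein sear (must start by minute 62, minus 10-minute gap → minute 52); vegetable prep (must start by minute 112); starch cooking (must start by minute 170). Taking the minimum, the braise must finish by minute 52 and start by 52 − 15 = minute 37.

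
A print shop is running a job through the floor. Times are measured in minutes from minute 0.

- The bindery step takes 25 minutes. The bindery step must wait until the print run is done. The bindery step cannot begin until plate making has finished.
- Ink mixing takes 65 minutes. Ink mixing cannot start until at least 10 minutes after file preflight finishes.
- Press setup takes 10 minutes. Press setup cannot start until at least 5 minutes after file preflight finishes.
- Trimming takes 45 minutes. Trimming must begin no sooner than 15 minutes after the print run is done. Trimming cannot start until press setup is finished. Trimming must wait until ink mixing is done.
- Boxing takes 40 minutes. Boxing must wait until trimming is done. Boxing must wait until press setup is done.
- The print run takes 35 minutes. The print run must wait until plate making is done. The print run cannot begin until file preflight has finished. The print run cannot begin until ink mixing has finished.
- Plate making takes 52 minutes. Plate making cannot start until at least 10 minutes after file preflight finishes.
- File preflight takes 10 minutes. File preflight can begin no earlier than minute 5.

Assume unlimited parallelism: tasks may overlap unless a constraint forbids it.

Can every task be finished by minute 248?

Yes

After its own release at minute 5, file preflight can start at minute 5 and finishes at minute 15.
After file preflight (finishes minute 15, plus 5-minute gap → minute 20), press setup can start at minute 20 and finishes at minute 30.
Ink mixing cannot begin until file preflight (finishes minute 15, plus 10-minute gap → minute 25). It runs from minute 25 to 25 + 65 = minute 90.
After file preflight (finishes minute 15, plus 10-minute gap → minute 25), plate making can start at minute 25 and finishes at minute 77.
The print run cannot start until plate making (finishes minute 77); file preflight (finishes minute 15); ink mixing (finishes minute 90). The controlling bound is minute 90, so the print run finishes at 90 + 35 = minute 125.
The bindery step has to wait for the print run (finishes minute 125); plate making (finishes minute 77). The latest of these is minute 125, so the bindery step runs minute 125 to 125 + 25 = minute 150.
Trimming cannot start until the print run (finishes minute 125, plus 15-minute gap → minute 140); press setup (finishes minute 30); ink mixing (finishes minute 90). The controlling bound is minute 140, so trimming finishes at 140 + 45 = minute 185.
Boxing needs all of trimming (finishes minute 185); press setup (finishes minute 30). That puts its earliest start at minute 185; it finishes at 185 + 40 = minute 225.
Every task is finished by minute 225, which is no later than the deadline of 248, so the schedule is feasible.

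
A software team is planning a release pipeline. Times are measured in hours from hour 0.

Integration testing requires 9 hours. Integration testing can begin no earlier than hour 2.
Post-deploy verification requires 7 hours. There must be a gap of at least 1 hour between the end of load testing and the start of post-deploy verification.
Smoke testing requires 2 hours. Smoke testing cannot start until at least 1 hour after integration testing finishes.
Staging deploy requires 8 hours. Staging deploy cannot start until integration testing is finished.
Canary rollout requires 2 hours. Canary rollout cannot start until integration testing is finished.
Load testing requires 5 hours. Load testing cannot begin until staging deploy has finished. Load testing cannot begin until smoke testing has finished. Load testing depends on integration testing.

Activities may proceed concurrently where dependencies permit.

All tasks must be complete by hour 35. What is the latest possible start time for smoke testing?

Post-deploy verification has no dependents, so it just needs to finish by hour 35. Starting by 35 − 7 = hour 28 achieves that.
Load testing must finish before post-deploy verification (must start by hour 28, minus 1-hour gap → hour 27). With a 5-hour duration, load testing must start by 27 − 5 = hour 22.
Smoke testing must finish before load testing (must start by hour 22). With a 2-hour duration, smoke testing must start by 22 − 2 = hour 20.

20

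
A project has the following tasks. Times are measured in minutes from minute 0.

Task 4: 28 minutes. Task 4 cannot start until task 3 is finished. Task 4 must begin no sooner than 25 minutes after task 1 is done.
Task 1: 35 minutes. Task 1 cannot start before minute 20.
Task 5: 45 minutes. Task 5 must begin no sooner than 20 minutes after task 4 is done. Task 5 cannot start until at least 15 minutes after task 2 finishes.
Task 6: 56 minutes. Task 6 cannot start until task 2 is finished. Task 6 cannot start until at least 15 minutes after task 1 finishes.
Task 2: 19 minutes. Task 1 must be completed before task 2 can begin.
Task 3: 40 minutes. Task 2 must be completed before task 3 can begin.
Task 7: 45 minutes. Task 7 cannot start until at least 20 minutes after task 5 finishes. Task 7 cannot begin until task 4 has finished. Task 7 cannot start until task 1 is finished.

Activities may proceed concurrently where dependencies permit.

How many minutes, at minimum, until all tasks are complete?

Task 1 waits on its own release at minute 20, so it starts at minute 20 and finishes at 20 + 35 = minute 55.
Task 2 waits on task 1 (finishes minute 55), so it starts at minute 55 and finishes at 55 + 19 = minute 74.
Task 6 has to wait for task 2 (finishes minute 74); task 1 (finishes minute 55, plus 15-minute gap → minute 70). The latest of these is minute 74, so task 6 runs minute 74 to 74 + 56 = minute 130.
Task 3 cannot begin until task 2 (finishes minute 74). It runs from minute 74 to 74 + 40 = minute 114.
For task 4: task 3 (finishes minute 114); task 1 (finishes minute 55, plus 25-minute gap → minute 80). Taking the maximum gives a start of minute 114, and it finishes at 114 + 28 = minute 142.
Task 5 needs all of task 4 (finishes minute 142, plus 20-minute gap → minute 162); task 2 (finishes minute 74, plus 15-minute gap → minute 89). That puts its earliest start at minute 162; it finishes at 162 + 45 = minute 207.
Task 7 has to wait for task 5 (finishes minute 207, plus 20-minute gap → minute 227); task 4 (finishes minute 142); task 1 (finishes minute 55). The latest of these is minute 227, so task 7 runs minute 227 to 227 + 45 = minute 272.
All tasks are finished once the last one completes. Finish times: Task 1 at 55, Task 2 at 74, Task 3 at 114, Task 4 at 142, Task 5 at 207, Task 6 at 130, Task 7 at 272. The latest is minute 272.

272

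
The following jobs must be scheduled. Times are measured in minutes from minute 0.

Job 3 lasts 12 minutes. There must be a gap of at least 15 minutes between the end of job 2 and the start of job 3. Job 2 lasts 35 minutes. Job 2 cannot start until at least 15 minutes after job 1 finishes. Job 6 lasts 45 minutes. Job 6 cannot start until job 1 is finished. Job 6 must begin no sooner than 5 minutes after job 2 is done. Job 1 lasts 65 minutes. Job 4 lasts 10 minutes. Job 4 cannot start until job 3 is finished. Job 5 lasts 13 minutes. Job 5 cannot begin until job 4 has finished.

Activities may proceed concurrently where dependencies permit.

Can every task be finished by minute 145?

No

Job 1 can start immediately at minute 0; it finishes at minute 65.
Job 2 waits on job 1 (finishes minute 65, plus 15-minute gap → minute 80), so it starts at minute 80 and finishes at 80 + 35 = minute 115.
Job 6 has to wait for job 1 (finishes minute 65); job 2 (finishes minute 115, plus 5-minute gap → minute 120). The latest of these is minute 120, so job 6 runs minute 120 to 120 + 45 = minute 165.
Job 3 waits on job 2 (finishes minute 115, plus 15-minute gap → minute 130), so it starts at minute 130 and finishes at 130 + 12 = minute 142.
Job 4 cannot begin until job 3 (finishes minute 142). It runs from minute 142 to 142 + 10 = minute 152.
Job 5 cannot begin until job 4 (finishes minute 152). It runs from minute 152 to 152 + 13 = minute 165.
The earliest everything can be done is minute 165, which is after the deadline of 145, so it is not possible.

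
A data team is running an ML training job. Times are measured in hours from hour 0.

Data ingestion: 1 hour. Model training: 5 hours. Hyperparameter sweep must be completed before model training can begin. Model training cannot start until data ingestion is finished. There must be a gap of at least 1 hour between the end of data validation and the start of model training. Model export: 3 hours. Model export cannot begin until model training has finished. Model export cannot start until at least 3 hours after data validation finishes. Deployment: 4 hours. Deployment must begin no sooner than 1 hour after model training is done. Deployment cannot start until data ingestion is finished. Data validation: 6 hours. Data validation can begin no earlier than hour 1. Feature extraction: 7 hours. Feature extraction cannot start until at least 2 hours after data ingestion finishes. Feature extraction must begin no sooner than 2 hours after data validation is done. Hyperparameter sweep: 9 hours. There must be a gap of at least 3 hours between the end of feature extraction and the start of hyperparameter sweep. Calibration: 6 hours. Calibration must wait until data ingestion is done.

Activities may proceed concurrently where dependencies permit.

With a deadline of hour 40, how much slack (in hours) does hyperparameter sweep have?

After its own release at hour 1, data validation can start at hour 1 and finishes at hour 7.
Nothing blocks data ingestion, so it runs from hour 0 to hour 1.
For feature extraction: data ingestion (finishes hour 1, plus 2-hour gap → hour 3); data validation (finishes hour 7, plus 2-hour gap → hour 9). Taking the maximum gives a start of hour 9, and it finishes at 9 + 7 = hour 16.
After feature extraction (finishes hour 16, plus 3-hour gap → hour 19), hyperparameter sweep can start at hour 19 and finishes at hour 28.

Working backward from the deadline:
Nothing follows model export; the deadline of hour 40 is its only limit. It must start by 40 − 3 = hour 37.
Deployment must finish by hour 40; it takes 4 hours, so it must start by 40 − 4 = hour 36.
Model training feeds model export (must start by hour 37); deployment (must start by hour 36, minus 1-hour gap → hour 35). Taking the minimum, model training must finish by hour 35 and start by 35 − 5 = hour 30.
Hyperparameter sweep must finish before model training (must start by hour 30). With a 9-hour duration, hyperparameter sweep must start by 30 − 9 = hour 21.
So hyperparameter sweep can start as early as hour 19 and as late as hour 21, giving 21 − 19 = 2 hours of slack.

2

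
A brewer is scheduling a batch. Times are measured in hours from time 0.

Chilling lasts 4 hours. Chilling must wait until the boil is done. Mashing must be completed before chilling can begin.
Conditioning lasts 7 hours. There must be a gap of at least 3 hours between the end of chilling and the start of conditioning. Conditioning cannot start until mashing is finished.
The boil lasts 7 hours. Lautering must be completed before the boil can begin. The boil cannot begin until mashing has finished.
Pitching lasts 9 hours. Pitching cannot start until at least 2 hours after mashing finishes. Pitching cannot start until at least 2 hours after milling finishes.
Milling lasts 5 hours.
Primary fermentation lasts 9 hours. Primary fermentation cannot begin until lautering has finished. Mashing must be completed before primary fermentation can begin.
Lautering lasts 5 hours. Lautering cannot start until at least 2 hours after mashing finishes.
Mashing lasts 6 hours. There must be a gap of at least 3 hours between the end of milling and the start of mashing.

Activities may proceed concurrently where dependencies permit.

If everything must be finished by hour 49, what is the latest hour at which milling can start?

7

To finish by hour 49, conditioning (duration 7) must start no later than hour 42.
Chilling feeds into conditioning (must start by hour 42, minus 3-hour gap → hour 39); so chilling must finish by hour 39 and therefore start by hour 35.
Since chilling (must start by hour 35) depends on it, the boil must finish by hour 35. Backing off its 7-hour duration gives a latest start of hour 28.
Primary fermentation has no dependents, so it just needs to finish by hour 49. Starting by 49 − 9 = hour 40 achieves that.
For lautering: the boil (must start by hour 28); primary fermentation (must start by hour 40). The most restrictive is hour 28; with a 5-hour duration, lautering must start by hour 23.
Pitching must finish by hour 49; it takes 9 hours, so it must start by 49 − 9 = hour 40.
For mashing: lautering (must start by hour 23, minus 2-hour gap → hour 21); the boil (must start by hour 28); chilling (must start by hour 35); pitching (must start by hour 40, minus 2-hour gap → hour 38); primary fermentation (must start by hour 40); conditioning (must start by hour 42). The most restrictive is hour 21; with a 6-hour duration, mashing must start by hour 15.
For milling: mashing (must start by hour 15, minus 3-hour gap → hour 12); pitching (must start by hour 40, minus 2-hour gap → hour 38). The most restrictive is hour 12; with a 5-hour duration, milling must start by hour 7.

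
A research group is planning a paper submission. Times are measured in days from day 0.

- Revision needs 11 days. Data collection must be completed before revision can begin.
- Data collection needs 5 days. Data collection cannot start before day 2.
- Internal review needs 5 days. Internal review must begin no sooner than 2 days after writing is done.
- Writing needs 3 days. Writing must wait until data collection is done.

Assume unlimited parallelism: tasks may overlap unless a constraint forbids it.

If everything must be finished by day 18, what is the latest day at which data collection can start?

2

Internal review must finish by day 18; it takes 5 days, so it must start by 18 − 5 = day 13.
Writing has to be done before internal review (must start by day 13, minus 2-day gap → day 11). That means finishing by day 11, i.e. starting by 11 − 3 = day 8.
To finish by day 18, revision (duration 11) must start no later than day 7.
Data collection feeds writing (must start by day 8); revision (must start by day 7). Taking the minimum, data collection must finish by day 7 and start by 7 − 5 = day 2.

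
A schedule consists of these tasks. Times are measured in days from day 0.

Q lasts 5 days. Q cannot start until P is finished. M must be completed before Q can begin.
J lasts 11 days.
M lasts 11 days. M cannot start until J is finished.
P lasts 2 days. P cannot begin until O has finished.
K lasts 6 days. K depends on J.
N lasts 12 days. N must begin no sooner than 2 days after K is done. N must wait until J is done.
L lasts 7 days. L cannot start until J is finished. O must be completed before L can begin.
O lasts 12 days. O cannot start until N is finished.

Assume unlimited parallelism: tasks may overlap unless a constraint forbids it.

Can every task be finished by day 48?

J has no prerequisites, so it starts at day 0 and finishes at day 11.
After J (finishes day 11), M can start at day 11 and finishes at day 22.
After J (finishes day 11), K can start at day 11 and finishes at day 17.
N needs all of K (finishes day 17, plus 2-day gap → day 19); J (finishes day 11). That puts its earliest start at day 19; it finishes at 19 + 12 = day 31.
O waits on N (finishes day 31), so it starts at day 31 and finishes at 31 + 12 = day 43.
P waits on O (finishes day 43), so it starts at day 43 and finishes at 43 + 2 = day 45.
For Q: P (finishes day 45); M (finishes day 22). Taking the maximum gives a start of day 45, and it finishes at 45 + 5 = day 50.
L cannot start until J (finishes day 11); O (finishes day 43). The controlling bound is day 43, so L finishes at 43 + 7 = day 50.
The earliest everything can be done is day 50, which is after the deadline of 48, so it is not possible.

No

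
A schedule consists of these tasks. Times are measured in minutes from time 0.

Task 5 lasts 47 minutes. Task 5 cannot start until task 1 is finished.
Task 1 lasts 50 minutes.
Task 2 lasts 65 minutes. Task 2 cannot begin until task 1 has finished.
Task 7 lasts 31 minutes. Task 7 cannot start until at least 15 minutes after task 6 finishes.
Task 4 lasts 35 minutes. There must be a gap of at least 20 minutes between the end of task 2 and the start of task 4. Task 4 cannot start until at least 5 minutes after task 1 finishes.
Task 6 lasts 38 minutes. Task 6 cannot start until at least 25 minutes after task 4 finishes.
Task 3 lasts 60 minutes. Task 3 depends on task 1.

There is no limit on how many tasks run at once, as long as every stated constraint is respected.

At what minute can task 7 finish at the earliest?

279

Task 1 has no prerequisites, so it starts at minute 0 and finishes at minute 50.
Task 2 cannot begin until task 1 (finishes minute 50). It runs from minute 50 to 50 + 65 = minute 115.
Task 4 has to wait for task 2 (finishes minute 115, plus 20-minute gap → minute 135); task 1 (finishes minute 50, plus 5-minute gap → minute 55). The latest of these is minute 135, so task 4 runs minute 135 to 135 + 35 = minute 170.
Task 6 cannot begin until task 4 (finishes minute 170, plus 25-minute gap → minute 195). It runs from minute 195 to 195 + 38 = minute 233.
After task 6 (finishes minute 233, plus 15-minute gap → minute 248), task 7 can start at minute 248 and finishes at minute 279.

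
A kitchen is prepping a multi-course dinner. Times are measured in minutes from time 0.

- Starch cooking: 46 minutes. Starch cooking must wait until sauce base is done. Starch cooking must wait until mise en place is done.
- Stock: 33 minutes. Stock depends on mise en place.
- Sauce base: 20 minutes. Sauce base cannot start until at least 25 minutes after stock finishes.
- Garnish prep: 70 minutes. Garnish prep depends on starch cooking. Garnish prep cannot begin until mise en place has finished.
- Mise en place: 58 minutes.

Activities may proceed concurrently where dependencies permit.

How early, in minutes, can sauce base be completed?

136

Mise en place can start immediately at minute 0; it finishes at minute 58.
Stock waits on mise en place (finishes minute 58), so it starts at minute 58 and finishes at 58 + 33 = minute 91.
Sauce base cannot begin until stock (finishes minute 91, plus 25-minute gap → minute 116). It runs from minute 116 to 116 + 20 = minute 136.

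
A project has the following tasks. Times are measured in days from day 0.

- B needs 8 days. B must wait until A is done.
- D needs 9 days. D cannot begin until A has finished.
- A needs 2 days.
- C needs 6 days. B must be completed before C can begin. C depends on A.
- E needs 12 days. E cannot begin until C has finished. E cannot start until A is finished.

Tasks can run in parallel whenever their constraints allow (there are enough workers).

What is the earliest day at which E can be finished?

A has no prerequisites, so it starts at day 0 and finishes at day 2.
B waits on A (finishes day 2), so it starts at day 2 and finishes at 2 + 8 = day 10.
C needs all of B (finishes day 10); A (finishes day 2). That puts its earliest start at day 10; it finishes at 10 + 6 = day 16.
E cannot start until C (finishes day 16); A (finishes day 2). The controlling bound is day 16, so E finishes at 16 + 12 = day 28.

28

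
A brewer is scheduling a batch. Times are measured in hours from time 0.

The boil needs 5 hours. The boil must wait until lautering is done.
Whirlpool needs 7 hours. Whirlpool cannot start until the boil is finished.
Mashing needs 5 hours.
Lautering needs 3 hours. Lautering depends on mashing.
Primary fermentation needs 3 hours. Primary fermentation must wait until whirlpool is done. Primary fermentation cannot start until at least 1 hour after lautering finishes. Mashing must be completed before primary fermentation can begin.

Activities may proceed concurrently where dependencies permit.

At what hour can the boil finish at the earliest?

13

Mashing has no prerequisites, so it starts at hour 0 and finishes at hour 5.
Lautering waits on mashing (finishes hour 5), so it starts at hour 5 and finishes at 5 + 3 = hour 8.
After lautering (finishes hour 8), the boil can start at hour 8 and finishes at hour 13.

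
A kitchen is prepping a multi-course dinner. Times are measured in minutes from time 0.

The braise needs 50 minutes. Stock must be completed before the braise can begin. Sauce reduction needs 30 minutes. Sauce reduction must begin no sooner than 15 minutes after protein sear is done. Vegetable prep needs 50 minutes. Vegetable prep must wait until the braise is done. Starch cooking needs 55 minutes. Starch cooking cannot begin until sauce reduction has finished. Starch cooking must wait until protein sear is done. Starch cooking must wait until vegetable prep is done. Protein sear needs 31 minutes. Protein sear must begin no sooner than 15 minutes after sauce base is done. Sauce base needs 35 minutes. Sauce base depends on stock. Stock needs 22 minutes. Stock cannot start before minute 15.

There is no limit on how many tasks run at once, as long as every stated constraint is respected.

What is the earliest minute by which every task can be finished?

Stock cannot begin until its own release at minute 15. It runs from minute 15 to 15 + 22 = minute 37.
After stock (finishes minute 37), the braise can start at minute 37 and finishes at minute 87.
After the braise (finishes minute 87), vegetable prep can start at minute 87 and finishes at minute 137.
After stock (finishes minute 37), sauce base can start at minute 37 and finishes at minute 72.
Protein sear waits on sauce base (finishes minute 72, plus 15-minute gap → minute 87), so it starts at minute 87 and finishes at 87 + 31 = minute 118.
After protein sear (finishes minute 118, plus 15-minute gap → minute 133), sauce reduction can start at minute 133 and finishes at minute 163.
Starch cooking cannot start until sauce reduction (finishes minute 163); protein sear (finishes minute 118); vegetable prep (finishes minute 137). The controlling bound is minute 163, so starch cooking finishes at 163 + 55 = minute 218.
All tasks are finished once the last one completes. Finish times: Stock at 37, Sauce base at 72, The braise at 87, Protein sear at 118, Vegetable prep at 137, Sauce reduction at 163, Starch cooking at 218. The latest is minute 218.

218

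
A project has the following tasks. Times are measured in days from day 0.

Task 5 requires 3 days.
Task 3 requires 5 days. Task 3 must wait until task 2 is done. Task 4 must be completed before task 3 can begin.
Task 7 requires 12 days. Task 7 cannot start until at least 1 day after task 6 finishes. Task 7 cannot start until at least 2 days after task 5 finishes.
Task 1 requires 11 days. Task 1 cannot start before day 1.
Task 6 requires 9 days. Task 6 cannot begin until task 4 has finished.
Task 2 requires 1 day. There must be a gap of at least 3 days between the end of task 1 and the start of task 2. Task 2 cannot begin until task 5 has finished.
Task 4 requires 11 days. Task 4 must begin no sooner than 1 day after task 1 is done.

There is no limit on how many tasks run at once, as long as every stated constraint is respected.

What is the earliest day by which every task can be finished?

Task 5 has no prerequisites, so it starts at day 0 and finishes at day 3.
Task 1 cannot begin until its own release at day 1. It runs from day 1 to 1 + 11 = day 12.
After task 1 (finishes day 12, plus 1-day gap → day 13), task 4 can start at day 13 and finishes at day 24.
After task 4 (finishes day 24), task 6 can start at day 24 and finishes at day 33.
For task 7: task 6 (finishes day 33, plus 1-day gap → day 34); task 5 (finishes day 3, plus 2-day gap → day 5). Taking the maximum gives a start of day 34, and it finishes at 34 + 12 = day 46.
Task 2 has to wait for task 1 (finishes day 12, plus 3-day gap → day 15); task 5 (finishes day 3). The latest of these is day 15, so task 2 runs day 15 to 15 + 1 = day 16.
For task 3: task 2 (finishes day 16); task 4 (finishes day 24). Taking the maximum gives a start of day 24, and it finishes at 24 + 5 = day 29.
All tasks are finished once the last one completes. Finish times: Task 1 at 12, Task 2 at 16, Task 3 at 29, Task 4 at 24, Task 5 at 3, Task 6 at 33, Task 7 at 46. The latest is day 46.

46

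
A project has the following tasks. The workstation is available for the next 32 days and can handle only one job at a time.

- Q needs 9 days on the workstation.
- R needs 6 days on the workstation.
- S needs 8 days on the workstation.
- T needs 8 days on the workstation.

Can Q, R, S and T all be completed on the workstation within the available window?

Yes

Running back to back, the jobs need 9 + 6 + 8 + 8 = 31 days on the workstation.
Since 31 ≤ 32, they fit within the window.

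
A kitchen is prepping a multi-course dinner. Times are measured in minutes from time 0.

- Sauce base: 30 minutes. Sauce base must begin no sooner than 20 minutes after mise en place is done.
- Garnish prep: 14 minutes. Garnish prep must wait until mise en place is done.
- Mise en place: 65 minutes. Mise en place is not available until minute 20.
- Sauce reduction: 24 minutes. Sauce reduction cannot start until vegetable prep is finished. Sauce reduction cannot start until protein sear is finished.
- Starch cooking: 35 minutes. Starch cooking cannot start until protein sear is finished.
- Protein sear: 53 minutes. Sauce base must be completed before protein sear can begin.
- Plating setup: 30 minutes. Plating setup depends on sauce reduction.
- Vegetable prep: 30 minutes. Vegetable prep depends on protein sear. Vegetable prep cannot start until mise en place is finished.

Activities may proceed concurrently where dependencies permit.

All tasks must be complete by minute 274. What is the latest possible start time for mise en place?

22

Plating setup has no dependents, so it just needs to finish by minute 274. Starting by 274 − 30 = minute 244 achieves that.
Sauce reduction must finish before plating setup (must start by minute 244). With a 24-minute duration, sauce reduction must start by 244 − 24 = minute 220.
Since sauce reduction (must start by minute 220) depends on it, vegetable prep must finish by minute 220. Backing off its 30-minute duration gives a latest start of minute 190.
Nothing follows starch cooking; the deadline of minute 274 is its only limit. It must start by 274 − 35 = minute 239.
For protein sear: vegetable prep (must start by minute 190); sauce reduction (must start by minute 220); starch cooking (must start by minute 239). The most restrictive is minute 190; with a 53-minute duration, protein sear must start by minute 137.
Sauce base has to be done before protein sear (must start by minute 137). That means finishing by minute 137, i.e. starting by 137 − 30 = minute 107.
To finish by minute 274, garnish prep (duration 14) must start no later than minute 260.
For mise en place: sauce base (must start by minute 107, minus 20-minute gap → minute 87); vegetable prep (must start by minute 190); garnish prep (must start by minute 260). The most restrictive is minute 87; with a 65-minute duration, mise en place must start by minute 22.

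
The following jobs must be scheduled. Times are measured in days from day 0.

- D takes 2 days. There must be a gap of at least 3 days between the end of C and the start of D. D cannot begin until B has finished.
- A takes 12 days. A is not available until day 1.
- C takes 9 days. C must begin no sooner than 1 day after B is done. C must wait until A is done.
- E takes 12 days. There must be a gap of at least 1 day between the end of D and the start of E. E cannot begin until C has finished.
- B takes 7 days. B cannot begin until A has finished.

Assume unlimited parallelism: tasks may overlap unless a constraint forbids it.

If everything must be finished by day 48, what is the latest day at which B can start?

13

Nothing follows E; the deadline of day 48 is its only limit. It must start by 48 − 12 = day 36.
D has to be done before E (must start by day 36, minus 1-day gap → day 35). That means finishing by day 35, i.e. starting by 35 − 2 = day 33.
For C: D (must start by day 33, minus 3-day gap → day 30); E (must start by day 36). The most restrictive is day 30; with a 9-day duration, C must start by day 21.
B has several dependents: C (must start by day 21, minus 1-day gap → day 20); D (must start by day 33). The earliest of those limits is day 20, so B must start by 20 − 7 = day 13.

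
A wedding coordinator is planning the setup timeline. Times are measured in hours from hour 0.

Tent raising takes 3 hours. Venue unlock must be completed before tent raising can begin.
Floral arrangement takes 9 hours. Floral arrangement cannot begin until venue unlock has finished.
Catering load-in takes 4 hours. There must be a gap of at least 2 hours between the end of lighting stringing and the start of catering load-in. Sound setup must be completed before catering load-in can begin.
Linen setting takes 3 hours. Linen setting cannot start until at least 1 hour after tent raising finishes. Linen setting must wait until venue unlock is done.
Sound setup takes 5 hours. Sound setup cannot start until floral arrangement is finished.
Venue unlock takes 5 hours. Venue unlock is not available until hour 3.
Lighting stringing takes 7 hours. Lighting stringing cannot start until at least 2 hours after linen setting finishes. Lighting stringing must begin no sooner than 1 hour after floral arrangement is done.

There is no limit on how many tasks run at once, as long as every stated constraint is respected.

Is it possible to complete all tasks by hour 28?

No

Venue unlock cannot begin until its own release at hour 3. It runs from hour 3 to 3 + 5 = hour 8.
Floral arrangement waits on venue unlock (finishes hour 8), so it starts at hour 8 and finishes at 8 + 9 = hour 17.
After floral arrangement (finishes hour 17), sound setup can start at hour 17 and finishes at hour 22.
Tent raising waits on venue unlock (finishes hour 8), so it starts at hour 8 and finishes at 8 + 3 = hour 11.
Linen setting has to wait for tent raising (finishes hour 11, plus 1-hour gap → hour 12); venue unlock (finishes hour 8). The latest of these is hour 12, so linen setting runs hour 12 to 12 + 3 = hour 15.
Lighting stringing has to wait for linen setting (finishes hour 15, plus 2-hour gap → hour 17); floral arrangement (finishes hour 17, plus 1-hour gap → hour 18). The latest of these is hour 18, so lighting stringing runs hour 18 to 18 + 7 = hour 25.
Catering load-in needs all of lighting stringing (finishes hour 25, plus 2-hour gap → hour 27); sound setup (finishes hour 22). That puts its earliest start at hour 27; it finishes at 27 + 4 = hour 31.
The earliest everything can be done is hour 31, which is after the deadline of 28, so it is not possible.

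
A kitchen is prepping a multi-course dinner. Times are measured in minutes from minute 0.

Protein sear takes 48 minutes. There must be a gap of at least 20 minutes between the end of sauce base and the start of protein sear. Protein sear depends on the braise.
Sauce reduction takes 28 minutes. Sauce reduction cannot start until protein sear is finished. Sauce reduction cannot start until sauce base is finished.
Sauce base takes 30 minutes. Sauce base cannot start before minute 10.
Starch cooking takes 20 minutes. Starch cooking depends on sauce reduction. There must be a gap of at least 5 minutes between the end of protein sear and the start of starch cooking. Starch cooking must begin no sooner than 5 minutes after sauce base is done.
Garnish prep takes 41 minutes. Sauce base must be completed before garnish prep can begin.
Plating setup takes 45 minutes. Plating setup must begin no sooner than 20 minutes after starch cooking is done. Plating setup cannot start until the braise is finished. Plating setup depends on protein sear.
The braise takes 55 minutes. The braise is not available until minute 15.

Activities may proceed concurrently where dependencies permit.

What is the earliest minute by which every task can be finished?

231

After its own release at minute 15, the braise can start at minute 15 and finishes at minute 70.
Sauce base waits on its own release at minute 10, so it starts at minute 10 and finishes at 10 + 30 = minute 40.
Garnish prep waits on sauce base (finishes minute 40), so it starts at minute 40 and finishes at 40 + 41 = minute 81.
Protein sear has to wait for sauce base (finishes minute 40, plus 20-minute gap → minute 60); the braise (finishes minute 70). The latest of these is minute 70, so protein sear runs minute 70 to 70 + 48 = minute 118.
Sauce reduction cannot start until protein sear (finishes minute 118); sauce base (finishes minute 40). The controlling bound is minute 118, so sauce reduction finishes at 118 + 28 = minute 146.
For starch cooking: sauce reduction (finishes minute 146); protein sear (finishes minute 118, plus 5-minute gap → minute 123); sauce base (finishes minute 40, plus 5-minute gap → minute 45). Taking the maximum gives a start of minute 146, and it finishes at 146 + 20 = minute 166.
Plating setup cannot start until starch cooking (finishes minute 166, plus 20-minute gap → minute 186); the braise (finishes minute 70); protein sear (finishes minute 118). The controlling bound is minute 186, so plating setup finishes at 186 + 45 = minute 231.
All tasks are finished once the last one completes. Finish times: Sauce base at 40, The braise at 70, Protein sear at 118, Sauce reduction at 146, Starch cooking at 166, Plating setup at 231, Garnish prep at 81. The latest is minute 231.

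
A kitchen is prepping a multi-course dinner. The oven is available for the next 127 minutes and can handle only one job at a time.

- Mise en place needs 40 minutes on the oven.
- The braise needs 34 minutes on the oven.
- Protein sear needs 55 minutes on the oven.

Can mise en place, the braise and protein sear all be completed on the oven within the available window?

No

Running back to back, the jobs need 40 + 34 + 55 = 129 minutes on the oven.
Since 129 > 127, they cannot all fit.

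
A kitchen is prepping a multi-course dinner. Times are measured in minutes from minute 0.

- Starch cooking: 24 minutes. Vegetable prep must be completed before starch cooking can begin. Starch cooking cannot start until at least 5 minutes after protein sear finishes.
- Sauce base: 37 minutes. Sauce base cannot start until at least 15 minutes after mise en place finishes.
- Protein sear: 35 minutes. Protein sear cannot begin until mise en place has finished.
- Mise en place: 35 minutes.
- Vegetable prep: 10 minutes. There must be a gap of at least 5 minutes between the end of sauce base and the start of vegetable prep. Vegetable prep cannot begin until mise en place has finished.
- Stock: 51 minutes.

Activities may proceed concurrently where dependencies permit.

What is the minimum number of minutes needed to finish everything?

126

Stock can start immediately at minute 0; it finishes at minute 51.
Mise en place has no prerequisites, so it starts at minute 0 and finishes at minute 35.
Protein sear cannot begin until mise en place (finishes minute 35). It runs from minute 35 to 35 + 35 = minute 70.
Sauce base cannot begin until mise en place (finishes minute 35, plus 15-minute gap → minute 50). It runs from minute 50 to 50 + 37 = minute 87.
Vegetable prep needs all of sauce base (finishes minute 87, plus 5-minute gap → minute 92); mise en place (finishes minute 35). That puts its earliest start at minute 92; it finishes at 92 + 10 = minute 102.
Starch cooking needs all of vegetable prep (finishes minute 102); protein sear (finishes minute 70, plus 5-minute gap → minute 75). That puts its earliest start at minute 102; it finishes at 102 + 24 = minute 126.
All tasks are finished once the last one completes. Finish times: Mise en place at 35, Stock at 51, Sauce base at 87, Protein sear at 70, Vegetable prep at 102, Starch cooking at 126. The latest is minute 126.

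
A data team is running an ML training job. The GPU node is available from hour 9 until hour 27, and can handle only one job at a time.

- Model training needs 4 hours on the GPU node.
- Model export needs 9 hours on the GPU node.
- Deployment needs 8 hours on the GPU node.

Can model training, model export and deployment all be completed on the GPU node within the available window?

No

The GPU node window is 27 − 9 = 18 hours.
Running back to back, the jobs need 4 + 9 + 8 = 21 hours on the GPU node.
Since 21 > 18, they cannot all fit.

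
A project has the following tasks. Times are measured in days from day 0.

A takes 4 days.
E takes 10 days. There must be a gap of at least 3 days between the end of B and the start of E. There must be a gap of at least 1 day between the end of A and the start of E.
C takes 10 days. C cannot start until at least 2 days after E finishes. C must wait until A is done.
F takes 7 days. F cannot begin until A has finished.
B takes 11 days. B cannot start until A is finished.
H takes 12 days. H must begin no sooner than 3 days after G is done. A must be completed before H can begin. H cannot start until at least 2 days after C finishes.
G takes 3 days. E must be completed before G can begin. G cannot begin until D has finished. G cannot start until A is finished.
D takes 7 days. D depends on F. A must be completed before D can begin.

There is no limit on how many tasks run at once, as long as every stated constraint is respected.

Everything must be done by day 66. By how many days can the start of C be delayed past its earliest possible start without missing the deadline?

A has no prerequisites, so it starts at day 0 and finishes at day 4.
After A (finishes day 4), B can start at day 4 and finishes at day 15.
E cannot start until B (finishes day 15, plus 3-day gap → day 18); A (finishes day 4, plus 1-day gap → day 5). The controlling bound is day 18, so E finishes at 18 + 10 = day 28.
C cannot start until E (finishes day 28, plus 2-day gap → day 30); A (finishes day 4). The controlling bound is day 30, so C finishes at 30 + 10 = day 40.

Working backward from the deadline:
H must finish by day 66; it takes 12 days, so it must start by 66 − 12 = day 54.
Since H (must start by day 54, minus 2-day gap → day 52) depends on it, C must finish by day 52. Backing off its 10-day duration gives a latest start of day 42.
So C can start as early as day 30 and as late as day 42, giving 42 − 30 = 12 days of slack.

12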